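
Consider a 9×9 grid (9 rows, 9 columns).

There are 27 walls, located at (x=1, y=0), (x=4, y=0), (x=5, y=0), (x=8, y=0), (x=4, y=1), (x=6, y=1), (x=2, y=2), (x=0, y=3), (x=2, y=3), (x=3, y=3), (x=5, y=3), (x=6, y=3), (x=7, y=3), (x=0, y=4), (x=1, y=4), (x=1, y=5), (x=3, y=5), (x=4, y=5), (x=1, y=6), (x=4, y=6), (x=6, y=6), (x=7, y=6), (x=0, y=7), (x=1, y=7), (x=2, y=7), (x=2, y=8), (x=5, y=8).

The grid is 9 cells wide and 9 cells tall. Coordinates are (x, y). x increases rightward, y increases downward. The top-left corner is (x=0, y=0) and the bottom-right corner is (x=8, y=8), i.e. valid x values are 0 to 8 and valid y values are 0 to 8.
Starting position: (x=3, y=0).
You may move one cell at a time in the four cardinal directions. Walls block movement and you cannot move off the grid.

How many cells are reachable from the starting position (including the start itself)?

Answer: Reachable cells: 50

Derivation:
BFS flood-fill from (x=3, y=0):
  Distance 0: (x=3, y=0)
  Distance 1: (x=2, y=0), (x=3, y=1)
  Distance 2: (x=2, y=1), (x=3, y=2)
  Distance 3: (x=1, y=1), (x=4, y=2)
  Distance 4: (x=0, y=1), (x=1, y=2), (x=5, y=2), (x=4, y=3)
  Distance 5: (x=0, y=0), (x=5, y=1), (x=0, y=2), (x=6, y=2), (x=1, y=3), (x=4, y=4)
  Distance 6: (x=7, y=2), (x=3, y=4), (x=5, y=4)
  Distance 7: (x=7, y=1), (x=8, y=2), (x=2, y=4), (x=6, y=4), (x=5, y=5)
  Distance 8: (x=7, y=0), (x=8, y=1), (x=8, y=3), (x=7, y=4), (x=2, y=5), (x=6, y=5), (x=5, y=6)
  Distance 9: (x=6, y=0), (x=8, y=4), (x=7, y=5), (x=2, y=6), (x=5, y=7)
  Distance 10: (x=8, y=5), (x=3, y=6), (x=4, y=7), (x=6, y=7)
  Distance 11: (x=8, y=6), (x=3, y=7), (x=7, y=7), (x=4, y=8), (x=6, y=8)
  Distance 12: (x=8, y=7), (x=3, y=8), (x=7, y=8)
  Distance 13: (x=8, y=8)
Total reachable: 50 (grid has 54 open cells total)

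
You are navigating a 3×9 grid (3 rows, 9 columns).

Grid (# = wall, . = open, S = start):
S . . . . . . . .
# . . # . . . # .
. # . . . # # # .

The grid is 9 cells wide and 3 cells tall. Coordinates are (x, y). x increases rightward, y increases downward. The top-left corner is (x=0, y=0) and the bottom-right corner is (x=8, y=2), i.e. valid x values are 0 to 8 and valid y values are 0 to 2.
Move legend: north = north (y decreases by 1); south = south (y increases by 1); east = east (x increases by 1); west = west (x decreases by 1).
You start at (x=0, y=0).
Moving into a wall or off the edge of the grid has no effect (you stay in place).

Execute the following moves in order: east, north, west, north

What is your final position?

Answer: Final position: (x=0, y=0)

Derivation:
Start: (x=0, y=0)
  east (east): (x=0, y=0) -> (x=1, y=0)
  north (north): blocked, stay at (x=1, y=0)
  west (west): (x=1, y=0) -> (x=0, y=0)
  north (north): blocked, stay at (x=0, y=0)
Final: (x=0, y=0)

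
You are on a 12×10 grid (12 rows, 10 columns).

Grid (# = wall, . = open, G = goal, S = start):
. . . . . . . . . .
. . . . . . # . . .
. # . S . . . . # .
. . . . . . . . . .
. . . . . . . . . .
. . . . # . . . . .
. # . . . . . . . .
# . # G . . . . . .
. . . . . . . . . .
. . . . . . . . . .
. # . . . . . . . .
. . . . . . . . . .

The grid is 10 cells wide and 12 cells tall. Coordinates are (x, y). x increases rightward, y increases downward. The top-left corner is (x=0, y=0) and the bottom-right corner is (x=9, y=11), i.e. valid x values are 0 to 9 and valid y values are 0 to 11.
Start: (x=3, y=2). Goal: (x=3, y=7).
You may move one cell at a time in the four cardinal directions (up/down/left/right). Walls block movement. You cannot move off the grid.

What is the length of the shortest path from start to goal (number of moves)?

BFS from (x=3, y=2) until reaching (x=3, y=7):
  Distance 0: (x=3, y=2)
  Distance 1: (x=3, y=1), (x=2, y=2), (x=4, y=2), (x=3, y=3)
  Distance 2: (x=3, y=0), (x=2, y=1), (x=4, y=1), (x=5, y=2), (x=2, y=3), (x=4, y=3), (x=3, y=4)
  Distance 3: (x=2, y=0), (x=4, y=0), (x=1, y=1), (x=5, y=1), (x=6, y=2), (x=1, y=3), (x=5, y=3), (x=2, y=4), (x=4, y=4), (x=3, y=5)
  Distance 4: (x=1, y=0), (x=5, y=0), (x=0, y=1), (x=7, y=2), (x=0, y=3), (x=6, y=3), (x=1, y=4), (x=5, y=4), (x=2, y=5), (x=3, y=6)
  Distance 5: (x=0, y=0), (x=6, y=0), (x=7, y=1), (x=0, y=2), (x=7, y=3), (x=0, y=4), (x=6, y=4), (x=1, y=5), (x=5, y=5), (x=2, y=6), (x=4, y=6), (x=3, y=7)  <- goal reached here
One shortest path (5 moves): (x=3, y=2) -> (x=3, y=3) -> (x=3, y=4) -> (x=3, y=5) -> (x=3, y=6) -> (x=3, y=7)

Answer: Shortest path length: 5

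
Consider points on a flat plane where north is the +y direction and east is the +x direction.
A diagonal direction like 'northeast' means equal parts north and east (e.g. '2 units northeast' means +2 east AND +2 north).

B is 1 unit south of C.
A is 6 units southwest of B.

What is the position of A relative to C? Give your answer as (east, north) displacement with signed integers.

Place C at the origin (east=0, north=0).
  B is 1 unit south of C: delta (east=+0, north=-1); B at (east=0, north=-1).
  A is 6 units southwest of B: delta (east=-6, north=-6); A at (east=-6, north=-7).
Therefore A relative to C: (east=-6, north=-7).

Answer: A is at (east=-6, north=-7) relative to C.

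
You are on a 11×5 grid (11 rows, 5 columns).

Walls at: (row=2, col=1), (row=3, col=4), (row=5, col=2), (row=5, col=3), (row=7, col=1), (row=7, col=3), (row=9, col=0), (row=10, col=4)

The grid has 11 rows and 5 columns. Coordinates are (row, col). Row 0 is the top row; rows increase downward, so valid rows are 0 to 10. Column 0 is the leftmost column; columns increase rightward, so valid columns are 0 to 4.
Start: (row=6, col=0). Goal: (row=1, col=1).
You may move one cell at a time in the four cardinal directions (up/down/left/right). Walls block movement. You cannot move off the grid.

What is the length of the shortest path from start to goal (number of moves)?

BFS from (row=6, col=0) until reaching (row=1, col=1):
  Distance 0: (row=6, col=0)
  Distance 1: (row=5, col=0), (row=6, col=1), (row=7, col=0)
  Distance 2: (row=4, col=0), (row=5, col=1), (row=6, col=2), (row=8, col=0)
  Distance 3: (row=3, col=0), (row=4, col=1), (row=6, col=3), (row=7, col=2), (row=8, col=1)
  Distance 4: (row=2, col=0), (row=3, col=1), (row=4, col=2), (row=6, col=4), (row=8, col=2), (row=9, col=1)
  Distance 5: (row=1, col=0), (row=3, col=2), (row=4, col=3), (row=5, col=4), (row=7, col=4), (row=8, col=3), (row=9, col=2), (row=10, col=1)
  Distance 6: (row=0, col=0), (row=1, col=1), (row=2, col=2), (row=3, col=3), (row=4, col=4), (row=8, col=4), (row=9, col=3), (row=10, col=0), (row=10, col=2)  <- goal reached here
One shortest path (6 moves): (row=6, col=0) -> (row=5, col=0) -> (row=4, col=0) -> (row=3, col=0) -> (row=2, col=0) -> (row=1, col=0) -> (row=1, col=1)

Answer: Shortest path length: 6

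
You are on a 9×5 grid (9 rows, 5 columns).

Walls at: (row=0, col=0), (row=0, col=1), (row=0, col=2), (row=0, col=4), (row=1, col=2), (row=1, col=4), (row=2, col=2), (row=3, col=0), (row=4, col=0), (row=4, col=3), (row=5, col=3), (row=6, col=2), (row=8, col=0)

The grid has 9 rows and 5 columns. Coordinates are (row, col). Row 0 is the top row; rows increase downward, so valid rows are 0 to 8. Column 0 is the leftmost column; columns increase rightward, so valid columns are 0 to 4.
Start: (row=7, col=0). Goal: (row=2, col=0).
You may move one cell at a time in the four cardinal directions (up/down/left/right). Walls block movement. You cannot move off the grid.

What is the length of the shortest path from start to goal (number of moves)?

BFS from (row=7, col=0) until reaching (row=2, col=0):
  Distance 0: (row=7, col=0)
  Distance 1: (row=6, col=0), (row=7, col=1)
  Distance 2: (row=5, col=0), (row=6, col=1), (row=7, col=2), (row=8, col=1)
  Distance 3: (row=5, col=1), (row=7, col=3), (row=8, col=2)
  Distance 4: (row=4, col=1), (row=5, col=2), (row=6, col=3), (row=7, col=4), (row=8, col=3)
  Distance 5: (row=3, col=1), (row=4, col=2), (row=6, col=4), (row=8, col=4)
  Distance 6: (row=2, col=1), (row=3, col=2), (row=5, col=4)
  Distance 7: (row=1, col=1), (row=2, col=0), (row=3, col=3), (row=4, col=4)  <- goal reached here
One shortest path (7 moves): (row=7, col=0) -> (row=7, col=1) -> (row=6, col=1) -> (row=5, col=1) -> (row=4, col=1) -> (row=3, col=1) -> (row=2, col=1) -> (row=2, col=0)

Answer: Shortest path length: 7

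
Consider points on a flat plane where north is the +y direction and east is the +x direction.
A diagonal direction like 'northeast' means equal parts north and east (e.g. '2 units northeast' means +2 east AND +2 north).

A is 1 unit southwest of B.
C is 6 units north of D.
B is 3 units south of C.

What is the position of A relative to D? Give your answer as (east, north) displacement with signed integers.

Answer: A is at (east=-1, north=2) relative to D.

Derivation:
Place D at the origin (east=0, north=0).
  C is 6 units north of D: delta (east=+0, north=+6); C at (east=0, north=6).
  B is 3 units south of C: delta (east=+0, north=-3); B at (east=0, north=3).
  A is 1 unit southwest of B: delta (east=-1, north=-1); A at (east=-1, north=2).
Therefore A relative to D: (east=-1, north=2).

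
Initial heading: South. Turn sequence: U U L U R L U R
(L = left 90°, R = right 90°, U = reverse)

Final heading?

Answer: Final heading: South

Derivation:
Start: South
  U (U-turn (180°)) -> North
  U (U-turn (180°)) -> South
  L (left (90° counter-clockwise)) -> East
  U (U-turn (180°)) -> West
  R (right (90° clockwise)) -> North
  L (left (90° counter-clockwise)) -> West
  U (U-turn (180°)) -> East
  R (right (90° clockwise)) -> South
Final: South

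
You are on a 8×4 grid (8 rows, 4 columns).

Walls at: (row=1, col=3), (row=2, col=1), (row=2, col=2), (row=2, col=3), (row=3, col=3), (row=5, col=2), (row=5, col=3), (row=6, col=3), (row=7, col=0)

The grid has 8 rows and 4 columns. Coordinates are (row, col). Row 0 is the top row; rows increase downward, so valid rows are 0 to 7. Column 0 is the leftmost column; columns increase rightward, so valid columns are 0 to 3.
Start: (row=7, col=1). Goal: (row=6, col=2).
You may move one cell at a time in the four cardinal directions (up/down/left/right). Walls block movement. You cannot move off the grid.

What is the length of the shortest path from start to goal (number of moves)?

BFS from (row=7, col=1) until reaching (row=6, col=2):
  Distance 0: (row=7, col=1)
  Distance 1: (row=6, col=1), (row=7, col=2)
  Distance 2: (row=5, col=1), (row=6, col=0), (row=6, col=2), (row=7, col=3)  <- goal reached here
One shortest path (2 moves): (row=7, col=1) -> (row=7, col=2) -> (row=6, col=2)

Answer: Shortest path length: 2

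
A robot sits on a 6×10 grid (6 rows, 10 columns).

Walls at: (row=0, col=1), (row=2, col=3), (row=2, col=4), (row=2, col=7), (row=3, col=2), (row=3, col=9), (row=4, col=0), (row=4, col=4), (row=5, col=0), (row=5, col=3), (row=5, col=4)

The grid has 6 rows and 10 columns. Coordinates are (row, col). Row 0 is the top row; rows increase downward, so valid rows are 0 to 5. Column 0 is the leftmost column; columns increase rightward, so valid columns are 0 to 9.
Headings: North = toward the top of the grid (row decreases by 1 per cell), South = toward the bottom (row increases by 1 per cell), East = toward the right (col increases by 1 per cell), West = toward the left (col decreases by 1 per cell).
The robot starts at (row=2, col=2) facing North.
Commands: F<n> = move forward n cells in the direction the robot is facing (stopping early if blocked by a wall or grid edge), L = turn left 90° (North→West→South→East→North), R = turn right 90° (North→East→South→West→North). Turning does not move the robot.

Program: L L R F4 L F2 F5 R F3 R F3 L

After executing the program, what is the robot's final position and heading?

Start: (row=2, col=2), facing North
  L: turn left, now facing West
  L: turn left, now facing South
  R: turn right, now facing West
  F4: move forward 2/4 (blocked), now at (row=2, col=0)
  L: turn left, now facing South
  F2: move forward 1/2 (blocked), now at (row=3, col=0)
  F5: move forward 0/5 (blocked), now at (row=3, col=0)
  R: turn right, now facing West
  F3: move forward 0/3 (blocked), now at (row=3, col=0)
  R: turn right, now facing North
  F3: move forward 3, now at (row=0, col=0)
  L: turn left, now facing West
Final: (row=0, col=0), facing West

Answer: Final position: (row=0, col=0), facing West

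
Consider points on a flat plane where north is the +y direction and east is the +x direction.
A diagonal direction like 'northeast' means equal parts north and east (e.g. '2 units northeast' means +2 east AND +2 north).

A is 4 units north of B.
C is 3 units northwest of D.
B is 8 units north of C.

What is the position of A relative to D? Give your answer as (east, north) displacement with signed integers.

Answer: A is at (east=-3, north=15) relative to D.

Derivation:
Place D at the origin (east=0, north=0).
  C is 3 units northwest of D: delta (east=-3, north=+3); C at (east=-3, north=3).
  B is 8 units north of C: delta (east=+0, north=+8); B at (east=-3, north=11).
  A is 4 units north of B: delta (east=+0, north=+4); A at (east=-3, north=15).
Therefore A relative to D: (east=-3, north=15).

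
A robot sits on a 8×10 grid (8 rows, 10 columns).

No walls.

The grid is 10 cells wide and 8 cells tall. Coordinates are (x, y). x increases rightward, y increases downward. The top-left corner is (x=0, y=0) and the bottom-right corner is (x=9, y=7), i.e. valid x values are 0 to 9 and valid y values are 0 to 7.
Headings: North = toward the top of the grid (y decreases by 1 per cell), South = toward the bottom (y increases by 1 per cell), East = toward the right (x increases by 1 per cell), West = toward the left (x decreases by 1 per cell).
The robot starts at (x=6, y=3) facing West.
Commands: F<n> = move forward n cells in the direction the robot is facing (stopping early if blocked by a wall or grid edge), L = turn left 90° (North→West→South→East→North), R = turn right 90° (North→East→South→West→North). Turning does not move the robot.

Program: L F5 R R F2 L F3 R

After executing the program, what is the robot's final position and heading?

Answer: Final position: (x=3, y=5), facing North

Derivation:
Start: (x=6, y=3), facing West
  L: turn left, now facing South
  F5: move forward 4/5 (blocked), now at (x=6, y=7)
  R: turn right, now facing West
  R: turn right, now facing North
  F2: move forward 2, now at (x=6, y=5)
  L: turn left, now facing West
  F3: move forward 3, now at (x=3, y=5)
  R: turn right, now facing North
Final: (x=3, y=5), facing North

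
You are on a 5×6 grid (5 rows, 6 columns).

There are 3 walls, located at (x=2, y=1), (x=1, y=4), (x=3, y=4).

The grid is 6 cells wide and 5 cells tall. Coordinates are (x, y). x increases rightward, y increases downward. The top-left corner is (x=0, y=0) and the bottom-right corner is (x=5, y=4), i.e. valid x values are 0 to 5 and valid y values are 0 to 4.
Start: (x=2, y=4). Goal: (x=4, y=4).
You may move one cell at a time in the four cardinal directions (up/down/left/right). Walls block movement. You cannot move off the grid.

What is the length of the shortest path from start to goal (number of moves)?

Answer: Shortest path length: 4

Derivation:
BFS from (x=2, y=4) until reaching (x=4, y=4):
  Distance 0: (x=2, y=4)
  Distance 1: (x=2, y=3)
  Distance 2: (x=2, y=2), (x=1, y=3), (x=3, y=3)
  Distance 3: (x=1, y=2), (x=3, y=2), (x=0, y=3), (x=4, y=3)
  Distance 4: (x=1, y=1), (x=3, y=1), (x=0, y=2), (x=4, y=2), (x=5, y=3), (x=0, y=4), (x=4, y=4)  <- goal reached here
One shortest path (4 moves): (x=2, y=4) -> (x=2, y=3) -> (x=3, y=3) -> (x=4, y=3) -> (x=4, y=4)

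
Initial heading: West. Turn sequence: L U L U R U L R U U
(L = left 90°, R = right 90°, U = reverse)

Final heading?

Answer: Final heading: North

Derivation:
Start: West
  L (left (90° counter-clockwise)) -> South
  U (U-turn (180°)) -> North
  L (left (90° counter-clockwise)) -> West
  U (U-turn (180°)) -> East
  R (right (90° clockwise)) -> South
  U (U-turn (180°)) -> North
  L (left (90° counter-clockwise)) -> West
  R (right (90° clockwise)) -> North
  U (U-turn (180°)) -> South
  U (U-turn (180°)) -> North
Final: North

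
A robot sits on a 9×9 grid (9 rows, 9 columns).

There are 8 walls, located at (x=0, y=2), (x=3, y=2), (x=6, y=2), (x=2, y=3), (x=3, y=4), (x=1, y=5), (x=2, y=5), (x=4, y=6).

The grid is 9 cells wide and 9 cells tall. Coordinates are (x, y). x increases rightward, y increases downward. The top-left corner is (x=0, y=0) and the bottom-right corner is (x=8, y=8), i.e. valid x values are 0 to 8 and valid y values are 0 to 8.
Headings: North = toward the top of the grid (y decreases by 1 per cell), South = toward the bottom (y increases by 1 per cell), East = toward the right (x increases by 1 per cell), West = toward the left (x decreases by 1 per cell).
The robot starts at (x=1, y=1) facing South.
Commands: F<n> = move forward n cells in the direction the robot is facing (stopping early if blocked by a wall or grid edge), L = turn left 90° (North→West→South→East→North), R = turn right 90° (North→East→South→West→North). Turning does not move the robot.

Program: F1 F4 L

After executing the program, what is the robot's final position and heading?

Answer: Final position: (x=1, y=4), facing East

Derivation:
Start: (x=1, y=1), facing South
  F1: move forward 1, now at (x=1, y=2)
  F4: move forward 2/4 (blocked), now at (x=1, y=4)
  L: turn left, now facing East
Final: (x=1, y=4), facing East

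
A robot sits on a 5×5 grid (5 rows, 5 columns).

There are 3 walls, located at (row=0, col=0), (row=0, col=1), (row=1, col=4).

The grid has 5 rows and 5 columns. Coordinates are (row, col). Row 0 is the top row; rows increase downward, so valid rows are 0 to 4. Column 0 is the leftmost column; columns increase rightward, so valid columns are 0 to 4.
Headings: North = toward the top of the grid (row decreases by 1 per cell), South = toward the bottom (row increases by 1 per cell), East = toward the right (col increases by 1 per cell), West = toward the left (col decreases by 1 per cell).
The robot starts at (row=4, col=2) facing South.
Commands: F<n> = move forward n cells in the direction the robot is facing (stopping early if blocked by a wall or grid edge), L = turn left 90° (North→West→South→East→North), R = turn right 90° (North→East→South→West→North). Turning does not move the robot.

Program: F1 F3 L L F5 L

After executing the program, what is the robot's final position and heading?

Answer: Final position: (row=0, col=2), facing West

Derivation:
Start: (row=4, col=2), facing South
  F1: move forward 0/1 (blocked), now at (row=4, col=2)
  F3: move forward 0/3 (blocked), now at (row=4, col=2)
  L: turn left, now facing East
  L: turn left, now facing North
  F5: move forward 4/5 (blocked), now at (row=0, col=2)
  L: turn left, now facing West
Final: (row=0, col=2), facing West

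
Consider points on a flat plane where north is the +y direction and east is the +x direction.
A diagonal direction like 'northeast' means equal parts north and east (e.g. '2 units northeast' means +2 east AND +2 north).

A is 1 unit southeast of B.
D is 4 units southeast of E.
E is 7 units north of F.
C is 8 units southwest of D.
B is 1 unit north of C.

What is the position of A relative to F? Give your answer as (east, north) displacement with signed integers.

Answer: A is at (east=-3, north=-5) relative to F.

Derivation:
Place F at the origin (east=0, north=0).
  E is 7 units north of F: delta (east=+0, north=+7); E at (east=0, north=7).
  D is 4 units southeast of E: delta (east=+4, north=-4); D at (east=4, north=3).
  C is 8 units southwest of D: delta (east=-8, north=-8); C at (east=-4, north=-5).
  B is 1 unit north of C: delta (east=+0, north=+1); B at (east=-4, north=-4).
  A is 1 unit southeast of B: delta (east=+1, north=-1); A at (east=-3, north=-5).
Therefore A relative to F: (east=-3, north=-5).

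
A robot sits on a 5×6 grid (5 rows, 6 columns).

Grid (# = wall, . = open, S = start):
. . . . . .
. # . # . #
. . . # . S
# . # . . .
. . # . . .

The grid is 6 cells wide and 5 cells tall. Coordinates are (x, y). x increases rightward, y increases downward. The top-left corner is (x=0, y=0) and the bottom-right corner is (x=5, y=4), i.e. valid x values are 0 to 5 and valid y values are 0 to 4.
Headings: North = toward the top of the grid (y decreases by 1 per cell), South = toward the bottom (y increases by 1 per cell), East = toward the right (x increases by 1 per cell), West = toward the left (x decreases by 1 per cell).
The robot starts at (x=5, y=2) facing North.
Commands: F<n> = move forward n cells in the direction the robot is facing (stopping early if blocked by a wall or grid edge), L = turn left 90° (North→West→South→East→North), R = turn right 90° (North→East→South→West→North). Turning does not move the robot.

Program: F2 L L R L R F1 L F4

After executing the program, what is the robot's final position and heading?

Start: (x=5, y=2), facing North
  F2: move forward 0/2 (blocked), now at (x=5, y=2)
  L: turn left, now facing West
  L: turn left, now facing South
  R: turn right, now facing West
  L: turn left, now facing South
  R: turn right, now facing West
  F1: move forward 1, now at (x=4, y=2)
  L: turn left, now facing South
  F4: move forward 2/4 (blocked), now at (x=4, y=4)
Final: (x=4, y=4), facing South

Answer: Final position: (x=4, y=4), facing South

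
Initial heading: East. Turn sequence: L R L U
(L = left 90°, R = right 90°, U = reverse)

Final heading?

Answer: Final heading: South

Derivation:
Start: East
  L (left (90° counter-clockwise)) -> North
  R (right (90° clockwise)) -> East
  L (left (90° counter-clockwise)) -> North
  U (U-turn (180°)) -> South
Final: South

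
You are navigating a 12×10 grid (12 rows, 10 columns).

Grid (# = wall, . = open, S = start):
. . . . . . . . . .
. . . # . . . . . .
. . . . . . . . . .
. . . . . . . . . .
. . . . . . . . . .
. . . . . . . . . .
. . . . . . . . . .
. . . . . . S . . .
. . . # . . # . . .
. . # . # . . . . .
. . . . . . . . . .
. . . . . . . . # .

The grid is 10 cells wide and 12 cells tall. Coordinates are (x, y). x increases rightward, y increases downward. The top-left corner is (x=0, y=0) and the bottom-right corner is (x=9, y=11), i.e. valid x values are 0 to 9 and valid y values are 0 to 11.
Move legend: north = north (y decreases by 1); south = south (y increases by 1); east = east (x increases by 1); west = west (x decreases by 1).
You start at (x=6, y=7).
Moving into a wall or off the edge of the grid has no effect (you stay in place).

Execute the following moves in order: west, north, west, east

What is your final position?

Answer: Final position: (x=5, y=6)

Derivation:
Start: (x=6, y=7)
  west (west): (x=6, y=7) -> (x=5, y=7)
  north (north): (x=5, y=7) -> (x=5, y=6)
  west (west): (x=5, y=6) -> (x=4, y=6)
  east (east): (x=4, y=6) -> (x=5, y=6)
Final: (x=5, y=6)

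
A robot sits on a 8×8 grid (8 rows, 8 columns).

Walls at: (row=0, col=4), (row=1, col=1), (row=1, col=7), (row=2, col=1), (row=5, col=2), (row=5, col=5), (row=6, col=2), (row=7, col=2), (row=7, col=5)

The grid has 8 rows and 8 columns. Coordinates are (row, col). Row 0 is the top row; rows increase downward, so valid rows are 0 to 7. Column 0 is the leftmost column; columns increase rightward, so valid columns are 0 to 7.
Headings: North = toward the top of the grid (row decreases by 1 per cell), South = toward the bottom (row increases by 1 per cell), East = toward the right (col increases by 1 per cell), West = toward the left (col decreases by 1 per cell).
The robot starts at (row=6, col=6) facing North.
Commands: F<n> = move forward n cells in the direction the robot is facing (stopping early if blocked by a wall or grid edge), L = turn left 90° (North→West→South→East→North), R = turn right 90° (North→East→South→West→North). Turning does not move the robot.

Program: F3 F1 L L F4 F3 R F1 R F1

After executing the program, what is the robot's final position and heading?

Start: (row=6, col=6), facing North
  F3: move forward 3, now at (row=3, col=6)
  F1: move forward 1, now at (row=2, col=6)
  L: turn left, now facing West
  L: turn left, now facing South
  F4: move forward 4, now at (row=6, col=6)
  F3: move forward 1/3 (blocked), now at (row=7, col=6)
  R: turn right, now facing West
  F1: move forward 0/1 (blocked), now at (row=7, col=6)
  R: turn right, now facing North
  F1: move forward 1, now at (row=6, col=6)
Final: (row=6, col=6), facing North

Answer: Final position: (row=6, col=6), facing North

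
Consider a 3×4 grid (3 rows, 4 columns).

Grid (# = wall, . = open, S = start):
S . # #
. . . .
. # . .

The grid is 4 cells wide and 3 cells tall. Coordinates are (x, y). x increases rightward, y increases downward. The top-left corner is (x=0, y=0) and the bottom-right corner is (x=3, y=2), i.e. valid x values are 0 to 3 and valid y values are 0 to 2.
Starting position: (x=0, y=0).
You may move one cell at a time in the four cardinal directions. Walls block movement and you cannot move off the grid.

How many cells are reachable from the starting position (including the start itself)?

Answer: Reachable cells: 9

Derivation:
BFS flood-fill from (x=0, y=0):
  Distance 0: (x=0, y=0)
  Distance 1: (x=1, y=0), (x=0, y=1)
  Distance 2: (x=1, y=1), (x=0, y=2)
  Distance 3: (x=2, y=1)
  Distance 4: (x=3, y=1), (x=2, y=2)
  Distance 5: (x=3, y=2)
Total reachable: 9 (grid has 9 open cells total)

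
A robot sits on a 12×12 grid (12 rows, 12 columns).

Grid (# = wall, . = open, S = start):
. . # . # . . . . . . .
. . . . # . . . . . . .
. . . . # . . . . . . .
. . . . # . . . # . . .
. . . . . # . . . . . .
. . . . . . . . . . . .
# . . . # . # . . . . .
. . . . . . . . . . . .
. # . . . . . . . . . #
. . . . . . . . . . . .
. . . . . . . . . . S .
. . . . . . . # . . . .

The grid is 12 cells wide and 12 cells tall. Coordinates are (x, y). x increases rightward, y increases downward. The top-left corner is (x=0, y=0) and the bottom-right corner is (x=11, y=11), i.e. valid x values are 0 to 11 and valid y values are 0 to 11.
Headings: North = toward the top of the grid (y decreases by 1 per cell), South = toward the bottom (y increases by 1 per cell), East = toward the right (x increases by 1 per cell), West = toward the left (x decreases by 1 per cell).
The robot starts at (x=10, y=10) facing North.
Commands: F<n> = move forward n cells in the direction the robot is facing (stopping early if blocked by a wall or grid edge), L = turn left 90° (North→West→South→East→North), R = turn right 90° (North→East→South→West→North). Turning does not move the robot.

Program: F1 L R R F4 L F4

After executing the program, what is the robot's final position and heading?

Start: (x=10, y=10), facing North
  F1: move forward 1, now at (x=10, y=9)
  L: turn left, now facing West
  R: turn right, now facing North
  R: turn right, now facing East
  F4: move forward 1/4 (blocked), now at (x=11, y=9)
  L: turn left, now facing North
  F4: move forward 0/4 (blocked), now at (x=11, y=9)
Final: (x=11, y=9), facing North

Answer: Final position: (x=11, y=9), facing North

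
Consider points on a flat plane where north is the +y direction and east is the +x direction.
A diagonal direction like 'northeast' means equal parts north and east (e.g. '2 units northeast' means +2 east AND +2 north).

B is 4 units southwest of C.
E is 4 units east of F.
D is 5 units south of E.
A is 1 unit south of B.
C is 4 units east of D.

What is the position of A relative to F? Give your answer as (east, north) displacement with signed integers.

Place F at the origin (east=0, north=0).
  E is 4 units east of F: delta (east=+4, north=+0); E at (east=4, north=0).
  D is 5 units south of E: delta (east=+0, north=-5); D at (east=4, north=-5).
  C is 4 units east of D: delta (east=+4, north=+0); C at (east=8, north=-5).
  B is 4 units southwest of C: delta (east=-4, north=-4); B at (east=4, north=-9).
  A is 1 unit south of B: delta (east=+0, north=-1); A at (east=4, north=-10).
Therefore A relative to F: (east=4, north=-10).

Answer: A is at (east=4, north=-10) relative to F.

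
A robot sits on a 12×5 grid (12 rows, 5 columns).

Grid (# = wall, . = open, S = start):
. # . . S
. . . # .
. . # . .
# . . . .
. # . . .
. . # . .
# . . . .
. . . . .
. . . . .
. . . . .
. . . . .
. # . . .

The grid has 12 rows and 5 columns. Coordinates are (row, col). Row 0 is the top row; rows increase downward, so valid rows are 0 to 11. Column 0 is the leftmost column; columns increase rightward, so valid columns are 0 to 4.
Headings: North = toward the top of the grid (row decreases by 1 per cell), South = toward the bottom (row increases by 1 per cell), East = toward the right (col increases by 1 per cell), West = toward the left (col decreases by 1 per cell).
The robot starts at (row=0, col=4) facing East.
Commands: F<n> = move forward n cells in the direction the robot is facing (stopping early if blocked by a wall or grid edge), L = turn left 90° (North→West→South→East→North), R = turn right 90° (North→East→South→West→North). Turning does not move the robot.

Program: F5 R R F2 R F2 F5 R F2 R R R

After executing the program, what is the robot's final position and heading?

Start: (row=0, col=4), facing East
  F5: move forward 0/5 (blocked), now at (row=0, col=4)
  R: turn right, now facing South
  R: turn right, now facing West
  F2: move forward 2, now at (row=0, col=2)
  R: turn right, now facing North
  F2: move forward 0/2 (blocked), now at (row=0, col=2)
  F5: move forward 0/5 (blocked), now at (row=0, col=2)
  R: turn right, now facing East
  F2: move forward 2, now at (row=0, col=4)
  R: turn right, now facing South
  R: turn right, now facing West
  R: turn right, now facing North
Final: (row=0, col=4), facing North

Answer: Final position: (row=0, col=4), facing North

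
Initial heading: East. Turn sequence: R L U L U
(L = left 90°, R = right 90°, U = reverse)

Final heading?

Answer: Final heading: North

Derivation:
Start: East
  R (right (90° clockwise)) -> South
  L (left (90° counter-clockwise)) -> East
  U (U-turn (180°)) -> West
  L (left (90° counter-clockwise)) -> South
  U (U-turn (180°)) -> North
Final: North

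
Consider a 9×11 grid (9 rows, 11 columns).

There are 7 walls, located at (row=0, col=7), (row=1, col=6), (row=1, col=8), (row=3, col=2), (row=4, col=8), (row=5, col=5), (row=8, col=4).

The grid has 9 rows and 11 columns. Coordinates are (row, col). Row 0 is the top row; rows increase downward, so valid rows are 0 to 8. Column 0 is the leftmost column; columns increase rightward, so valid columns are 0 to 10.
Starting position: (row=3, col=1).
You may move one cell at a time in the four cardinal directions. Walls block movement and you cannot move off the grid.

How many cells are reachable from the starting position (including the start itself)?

BFS flood-fill from (row=3, col=1):
  Distance 0: (row=3, col=1)
  Distance 1: (row=2, col=1), (row=3, col=0), (row=4, col=1)
  Distance 2: (row=1, col=1), (row=2, col=0), (row=2, col=2), (row=4, col=0), (row=4, col=2), (row=5, col=1)
  Distance 3: (row=0, col=1), (row=1, col=0), (row=1, col=2), (row=2, col=3), (row=4, col=3), (row=5, col=0), (row=5, col=2), (row=6, col=1)
  Distance 4: (row=0, col=0), (row=0, col=2), (row=1, col=3), (row=2, col=4), (row=3, col=3), (row=4, col=4), (row=5, col=3), (row=6, col=0), (row=6, col=2), (row=7, col=1)
  Distance 5: (row=0, col=3), (row=1, col=4), (row=2, col=5), (row=3, col=4), (row=4, col=5), (row=5, col=4), (row=6, col=3), (row=7, col=0), (row=7, col=2), (row=8, col=1)
  Distance 6: (row=0, col=4), (row=1, col=5), (row=2, col=6), (row=3, col=5), (row=4, col=6), (row=6, col=4), (row=7, col=3), (row=8, col=0), (row=8, col=2)
  Distance 7: (row=0, col=5), (row=2, col=7), (row=3, col=6), (row=4, col=7), (row=5, col=6), (row=6, col=5), (row=7, col=4), (row=8, col=3)
  Distance 8: (row=0, col=6), (row=1, col=7), (row=2, col=8), (row=3, col=7), (row=5, col=7), (row=6, col=6), (row=7, col=5)
  Distance 9: (row=2, col=9), (row=3, col=8), (row=5, col=8), (row=6, col=7), (row=7, col=6), (row=8, col=5)
  Distance 10: (row=1, col=9), (row=2, col=10), (row=3, col=9), (row=5, col=9), (row=6, col=8), (row=7, col=7), (row=8, col=6)
  Distance 11: (row=0, col=9), (row=1, col=10), (row=3, col=10), (row=4, col=9), (row=5, col=10), (row=6, col=9), (row=7, col=8), (row=8, col=7)
  Distance 12: (row=0, col=8), (row=0, col=10), (row=4, col=10), (row=6, col=10), (row=7, col=9), (row=8, col=8)
  Distance 13: (row=7, col=10), (row=8, col=9)
  Distance 14: (row=8, col=10)
Total reachable: 92 (grid has 92 open cells total)

Answer: Reachable cells: 92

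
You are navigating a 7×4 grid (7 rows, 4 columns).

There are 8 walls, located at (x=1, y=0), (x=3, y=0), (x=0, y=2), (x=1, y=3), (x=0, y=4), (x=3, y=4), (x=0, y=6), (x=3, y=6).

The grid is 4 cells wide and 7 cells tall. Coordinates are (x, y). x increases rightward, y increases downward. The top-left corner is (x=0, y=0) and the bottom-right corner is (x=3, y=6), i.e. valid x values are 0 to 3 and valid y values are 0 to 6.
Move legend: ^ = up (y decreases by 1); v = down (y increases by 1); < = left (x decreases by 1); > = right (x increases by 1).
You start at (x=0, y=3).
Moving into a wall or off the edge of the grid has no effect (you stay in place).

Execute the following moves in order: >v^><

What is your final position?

Answer: Final position: (x=0, y=3)

Derivation:
Start: (x=0, y=3)
  > (right): blocked, stay at (x=0, y=3)
  v (down): blocked, stay at (x=0, y=3)
  ^ (up): blocked, stay at (x=0, y=3)
  > (right): blocked, stay at (x=0, y=3)
  < (left): blocked, stay at (x=0, y=3)
Final: (x=0, y=3)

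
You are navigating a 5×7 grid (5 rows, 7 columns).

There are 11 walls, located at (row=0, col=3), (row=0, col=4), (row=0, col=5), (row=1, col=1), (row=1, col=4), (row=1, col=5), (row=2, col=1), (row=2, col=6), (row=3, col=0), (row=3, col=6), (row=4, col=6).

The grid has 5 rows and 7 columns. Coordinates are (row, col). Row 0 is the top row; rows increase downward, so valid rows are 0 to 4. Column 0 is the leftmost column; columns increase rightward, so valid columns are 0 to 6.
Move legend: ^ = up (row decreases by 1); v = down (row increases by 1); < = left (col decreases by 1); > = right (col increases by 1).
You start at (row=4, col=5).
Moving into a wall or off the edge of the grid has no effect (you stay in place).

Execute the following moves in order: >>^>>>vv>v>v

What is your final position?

Answer: Final position: (row=4, col=5)

Derivation:
Start: (row=4, col=5)
  > (right): blocked, stay at (row=4, col=5)
  > (right): blocked, stay at (row=4, col=5)
  ^ (up): (row=4, col=5) -> (row=3, col=5)
  [×3]> (right): blocked, stay at (row=3, col=5)
  v (down): (row=3, col=5) -> (row=4, col=5)
  v (down): blocked, stay at (row=4, col=5)
  > (right): blocked, stay at (row=4, col=5)
  v (down): blocked, stay at (row=4, col=5)
  > (right): blocked, stay at (row=4, col=5)
  v (down): blocked, stay at (row=4, col=5)
Final: (row=4, col=5)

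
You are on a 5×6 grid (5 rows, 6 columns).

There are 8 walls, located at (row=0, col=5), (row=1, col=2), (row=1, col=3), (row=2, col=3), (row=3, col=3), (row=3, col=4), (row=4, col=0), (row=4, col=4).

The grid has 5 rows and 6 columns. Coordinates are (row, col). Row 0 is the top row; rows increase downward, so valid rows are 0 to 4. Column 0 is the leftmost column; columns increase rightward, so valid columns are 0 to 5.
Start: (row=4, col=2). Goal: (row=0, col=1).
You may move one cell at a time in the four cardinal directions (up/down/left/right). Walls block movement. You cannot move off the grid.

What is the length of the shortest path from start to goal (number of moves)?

BFS from (row=4, col=2) until reaching (row=0, col=1):
  Distance 0: (row=4, col=2)
  Distance 1: (row=3, col=2), (row=4, col=1), (row=4, col=3)
  Distance 2: (row=2, col=2), (row=3, col=1)
  Distance 3: (row=2, col=1), (row=3, col=0)
  Distance 4: (row=1, col=1), (row=2, col=0)
  Distance 5: (row=0, col=1), (row=1, col=0)  <- goal reached here
One shortest path (5 moves): (row=4, col=2) -> (row=4, col=1) -> (row=3, col=1) -> (row=2, col=1) -> (row=1, col=1) -> (row=0, col=1)

Answer: Shortest path length: 5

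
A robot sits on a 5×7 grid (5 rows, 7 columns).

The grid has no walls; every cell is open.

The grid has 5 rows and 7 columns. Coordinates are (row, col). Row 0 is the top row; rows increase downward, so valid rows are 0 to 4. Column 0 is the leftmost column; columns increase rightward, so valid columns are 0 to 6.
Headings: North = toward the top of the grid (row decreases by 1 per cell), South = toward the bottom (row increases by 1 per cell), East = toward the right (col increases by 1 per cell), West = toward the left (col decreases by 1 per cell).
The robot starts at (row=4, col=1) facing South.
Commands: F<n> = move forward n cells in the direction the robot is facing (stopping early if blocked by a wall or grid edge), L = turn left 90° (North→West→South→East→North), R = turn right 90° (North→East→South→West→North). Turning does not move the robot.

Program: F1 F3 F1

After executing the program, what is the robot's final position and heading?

Start: (row=4, col=1), facing South
  F1: move forward 0/1 (blocked), now at (row=4, col=1)
  F3: move forward 0/3 (blocked), now at (row=4, col=1)
  F1: move forward 0/1 (blocked), now at (row=4, col=1)
Final: (row=4, col=1), facing South

Answer: Final position: (row=4, col=1), facing South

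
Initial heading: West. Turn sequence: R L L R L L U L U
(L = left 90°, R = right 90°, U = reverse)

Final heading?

Answer: Final heading: North

Derivation:
Start: West
  R (right (90° clockwise)) -> North
  L (left (90° counter-clockwise)) -> West
  L (left (90° counter-clockwise)) -> South
  R (right (90° clockwise)) -> West
  L (left (90° counter-clockwise)) -> South
  L (left (90° counter-clockwise)) -> East
  U (U-turn (180°)) -> West
  L (left (90° counter-clockwise)) -> South
  U (U-turn (180°)) -> North
Final: North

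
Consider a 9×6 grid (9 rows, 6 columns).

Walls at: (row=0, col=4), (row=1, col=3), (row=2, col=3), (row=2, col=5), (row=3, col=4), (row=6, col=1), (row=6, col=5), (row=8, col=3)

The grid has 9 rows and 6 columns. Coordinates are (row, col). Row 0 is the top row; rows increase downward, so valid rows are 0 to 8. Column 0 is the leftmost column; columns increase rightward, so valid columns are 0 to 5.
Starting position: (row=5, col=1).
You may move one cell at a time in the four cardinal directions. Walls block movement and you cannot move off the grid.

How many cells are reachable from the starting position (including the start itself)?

BFS flood-fill from (row=5, col=1):
  Distance 0: (row=5, col=1)
  Distance 1: (row=4, col=1), (row=5, col=0), (row=5, col=2)
  Distance 2: (row=3, col=1), (row=4, col=0), (row=4, col=2), (row=5, col=3), (row=6, col=0), (row=6, col=2)
  Distance 3: (row=2, col=1), (row=3, col=0), (row=3, col=2), (row=4, col=3), (row=5, col=4), (row=6, col=3), (row=7, col=0), (row=7, col=2)
  Distance 4: (row=1, col=1), (row=2, col=0), (row=2, col=2), (row=3, col=3), (row=4, col=4), (row=5, col=5), (row=6, col=4), (row=7, col=1), (row=7, col=3), (row=8, col=0), (row=8, col=2)
  Distance 5: (row=0, col=1), (row=1, col=0), (row=1, col=2), (row=4, col=5), (row=7, col=4), (row=8, col=1)
  Distance 6: (row=0, col=0), (row=0, col=2), (row=3, col=5), (row=7, col=5), (row=8, col=4)
  Distance 7: (row=0, col=3), (row=8, col=5)
Total reachable: 42 (grid has 46 open cells total)

Answer: Reachable cells: 42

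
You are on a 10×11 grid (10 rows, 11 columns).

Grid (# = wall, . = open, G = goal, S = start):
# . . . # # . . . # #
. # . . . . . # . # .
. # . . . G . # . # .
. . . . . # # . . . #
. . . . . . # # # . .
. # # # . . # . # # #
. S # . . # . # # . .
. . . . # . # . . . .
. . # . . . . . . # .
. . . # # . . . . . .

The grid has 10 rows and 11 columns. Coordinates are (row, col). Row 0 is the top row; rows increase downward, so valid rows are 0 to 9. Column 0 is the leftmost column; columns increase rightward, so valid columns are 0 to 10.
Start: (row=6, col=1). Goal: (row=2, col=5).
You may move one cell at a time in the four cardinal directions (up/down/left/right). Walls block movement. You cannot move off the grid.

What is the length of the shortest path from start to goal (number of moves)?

BFS from (row=6, col=1) until reaching (row=2, col=5):
  Distance 0: (row=6, col=1)
  Distance 1: (row=6, col=0), (row=7, col=1)
  Distance 2: (row=5, col=0), (row=7, col=0), (row=7, col=2), (row=8, col=1)
  Distance 3: (row=4, col=0), (row=7, col=3), (row=8, col=0), (row=9, col=1)
  Distance 4: (row=3, col=0), (row=4, col=1), (row=6, col=3), (row=8, col=3), (row=9, col=0), (row=9, col=2)
  Distance 5: (row=2, col=0), (row=3, col=1), (row=4, col=2), (row=6, col=4), (row=8, col=4)
  Distance 6: (row=1, col=0), (row=3, col=2), (row=4, col=3), (row=5, col=4), (row=8, col=5)
  Distance 7: (row=2, col=2), (row=3, col=3), (row=4, col=4), (row=5, col=5), (row=7, col=5), (row=8, col=6), (row=9, col=5)
  Distance 8: (row=1, col=2), (row=2, col=3), (row=3, col=4), (row=4, col=5), (row=8, col=7), (row=9, col=6)
  Distance 9: (row=0, col=2), (row=1, col=3), (row=2, col=4), (row=7, col=7), (row=8, col=8), (row=9, col=7)
  Distance 10: (row=0, col=1), (row=0, col=3), (row=1, col=4), (row=2, col=5), (row=7, col=8), (row=9, col=8)  <- goal reached here
One shortest path (10 moves): (row=6, col=1) -> (row=7, col=1) -> (row=7, col=2) -> (row=7, col=3) -> (row=6, col=3) -> (row=6, col=4) -> (row=5, col=4) -> (row=4, col=4) -> (row=3, col=4) -> (row=2, col=4) -> (row=2, col=5)

Answer: Shortest path length: 10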